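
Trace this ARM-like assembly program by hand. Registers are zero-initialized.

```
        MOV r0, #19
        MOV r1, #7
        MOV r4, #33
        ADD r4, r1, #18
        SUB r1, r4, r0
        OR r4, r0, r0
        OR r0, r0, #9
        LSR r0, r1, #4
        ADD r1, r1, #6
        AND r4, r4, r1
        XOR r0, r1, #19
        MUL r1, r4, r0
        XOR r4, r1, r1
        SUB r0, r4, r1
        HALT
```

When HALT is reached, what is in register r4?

0

r0=19
r1=7
r4=33
r4=7+18=25
r1=25-19=6
r4=19|19=19
r0=19|9=27
r0=6>>4=0
r1=6+6=12
r4=19&12=0
r0=12^19=31
r1=0*31=0
r4=0^0=0
r0=0-0=0
halt.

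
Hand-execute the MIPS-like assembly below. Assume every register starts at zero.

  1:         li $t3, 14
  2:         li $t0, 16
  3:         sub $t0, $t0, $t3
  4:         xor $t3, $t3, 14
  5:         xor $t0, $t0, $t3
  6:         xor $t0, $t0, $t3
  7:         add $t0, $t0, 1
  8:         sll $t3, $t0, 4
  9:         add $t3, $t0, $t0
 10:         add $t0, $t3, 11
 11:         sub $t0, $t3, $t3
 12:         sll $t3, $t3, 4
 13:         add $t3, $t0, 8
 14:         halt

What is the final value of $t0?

after li $t3, 14: $t3=14
after li $t0, 16: $t0=16
after sub $t0, $t0, $t3: $t0=16-14=2
after xor $t3, $t3, 14: $t3=14^14=0
after xor $t0, $t0, $t3: $t0=2^0=2
after xor $t0, $t0, $t3: $t0=2^0=2
after add $t0, $t0, 1: $t0=2+1=3
after sll $t3, $t0, 4: $t3=3<<4=48
after add $t3, $t0, $t0: $t3=3+3=6
after add $t0, $t3, 11: $t0=6+11=17
after sub $t0, $t3, $t3: $t0=6-6=0
after sll $t3, $t3, 4: $t3=6<<4=96
after add $t3, $t0, 8: $t3=0+8=8
halt.

0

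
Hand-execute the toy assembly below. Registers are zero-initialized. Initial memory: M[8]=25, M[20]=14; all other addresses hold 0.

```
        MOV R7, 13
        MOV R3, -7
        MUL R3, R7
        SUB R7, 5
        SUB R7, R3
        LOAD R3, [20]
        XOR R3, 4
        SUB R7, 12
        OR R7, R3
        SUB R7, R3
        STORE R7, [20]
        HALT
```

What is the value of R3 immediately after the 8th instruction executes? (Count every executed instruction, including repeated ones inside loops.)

10

MOV R7, 13 → R7=13
MOV R3, -7 → R3=-7
MUL R3, R7 → R3=(-7)*13=-91
SUB R7, 5 → R7=13-5=8
SUB R7, R3 → R7=8-(-91)=99
LOAD R3, [20] → R3=M[20]=14
XOR R3, 4 → R3=14^4=10
SUB R7, 12 → R7=99-12=87
After step 8: R3 = 10.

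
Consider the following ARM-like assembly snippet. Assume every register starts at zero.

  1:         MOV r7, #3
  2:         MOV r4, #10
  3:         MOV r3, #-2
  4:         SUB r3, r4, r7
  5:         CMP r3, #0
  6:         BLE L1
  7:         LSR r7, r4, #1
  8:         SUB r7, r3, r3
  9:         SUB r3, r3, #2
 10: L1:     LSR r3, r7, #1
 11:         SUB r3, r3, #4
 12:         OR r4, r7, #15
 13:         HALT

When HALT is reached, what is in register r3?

-4

MOV r7, #3 → r7=3
MOV r4, #10 → r4=10
MOV r3, #-2 → r3=-2
SUB r3, r4, r7 → r3=10-3=7
CMP r3, #0  (cmp 7,0)
BLE L1: not taken
LSR r7, r4, #1 → r7=10>>1=5
SUB r7, r3, r3 → r7=7-7=0
SUB r3, r3, #2 → r3=7-2=5
LSR r3, r7, #1 → r3=0>>1=0
SUB r3, r3, #4 → r3=0-4=-4
OR r4, r7, #15 → r4=0|15=15
halt.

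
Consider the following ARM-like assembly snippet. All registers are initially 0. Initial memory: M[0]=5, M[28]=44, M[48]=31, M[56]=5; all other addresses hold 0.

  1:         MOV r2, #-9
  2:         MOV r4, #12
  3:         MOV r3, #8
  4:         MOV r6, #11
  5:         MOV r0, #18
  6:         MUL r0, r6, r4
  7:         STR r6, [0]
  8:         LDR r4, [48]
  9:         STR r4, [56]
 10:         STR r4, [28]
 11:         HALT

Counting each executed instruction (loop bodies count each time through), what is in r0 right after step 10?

132

r2=-9
r4=12
r3=8
r6=11
r0=18
r0=11*12=132
STR r6, [0] → M[0]=11
r4=M[48]=31
STR r4, [56] → M[56]=31
STR r4, [28] → M[28]=31
After step 10: r0 = 132.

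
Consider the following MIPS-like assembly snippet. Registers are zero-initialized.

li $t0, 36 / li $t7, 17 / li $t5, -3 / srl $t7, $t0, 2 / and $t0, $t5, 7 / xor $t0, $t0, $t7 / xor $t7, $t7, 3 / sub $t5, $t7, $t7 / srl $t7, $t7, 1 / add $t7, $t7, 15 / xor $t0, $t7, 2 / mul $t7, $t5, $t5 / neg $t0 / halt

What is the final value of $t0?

-22

after li $t0, 36: $t0=36
after li $t7, 17: $t7=17
after li $t5, -3: $t5=-3
after srl $t7, $t0, 2: $t7=36>>2=9
after and $t0, $t5, 7: $t0=(-3)&7=5
after xor $t0, $t0, $t7: $t0=5^9=12
after xor $t7, $t7, 3: $t7=9^3=10
after sub $t5, $t7, $t7: $t5=10-10=0
after srl $t7, $t7, 1: $t7=10>>1=5
after add $t7, $t7, 15: $t7=5+15=20
after xor $t0, $t7, 2: $t0=20^2=22
after mul $t7, $t5, $t5: $t7=0*0=0
after neg $t0: $t0=-(22)=-22
halt.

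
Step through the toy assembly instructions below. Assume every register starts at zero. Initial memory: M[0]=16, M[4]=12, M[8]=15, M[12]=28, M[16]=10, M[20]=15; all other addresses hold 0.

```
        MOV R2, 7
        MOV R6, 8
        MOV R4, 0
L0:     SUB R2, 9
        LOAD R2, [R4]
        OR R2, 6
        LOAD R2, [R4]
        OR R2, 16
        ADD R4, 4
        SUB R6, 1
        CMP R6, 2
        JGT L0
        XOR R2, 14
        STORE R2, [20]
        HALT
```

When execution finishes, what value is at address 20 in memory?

MOV R2, 7 → R2=7
MOV R6, 8 → R6=8
MOV R4, 0 → R4=0
SUB R2, 9 → R2=7-9=-2
LOAD R2, [R4] → R2=M[0]=16
OR R2, 6 → R2=16|6=22
LOAD R2, [R4] → R2=M[0]=16
OR R2, 16 → R2=16|16=16
ADD R4, 4 → R4=0+4=4
SUB R6, 1 → R6=8-1=7
CMP R6, 2  (cmp 7,2)
JGT L0: taken
SUB R2, 9 → R2=16-9=7
LOAD R2, [R4] → R2=M[4]=12
OR R2, 6 → R2=12|6=14
LOAD R2, [R4] → R2=M[4]=12
OR R2, 16 → R2=12|16=28
ADD R4, 4 → R4=4+4=8
SUB R6, 1 → R6=7-1=6
CMP R6, 2  (cmp 6,2)
JGT L0: taken
SUB R2, 9 → R2=28-9=19
LOAD R2, [R4] → R2=M[8]=15
OR R2, 6 → R2=15|6=15
LOAD R2, [R4] → R2=M[8]=15
OR R2, 16 → R2=15|16=31
ADD R4, 4 → R4=8+4=12
SUB R6, 1 → R6=6-1=5
CMP R6, 2  (cmp 5,2)
JGT L0: taken
SUB R2, 9 → R2=31-9=22
LOAD R2, [R4] → R2=M[12]=28
OR R2, 6 → R2=28|6=30
LOAD R2, [R4] → R2=M[12]=28
OR R2, 16 → R2=28|16=28
ADD R4, 4 → R4=12+4=16
SUB R6, 1 → R6=5-1=4
CMP R6, 2  (cmp 4,2)
JGT L0: taken
SUB R2, 9 → R2=28-9=19
LOAD R2, [R4] → R2=M[16]=10
OR R2, 6 → R2=10|6=14
LOAD R2, [R4] → R2=M[16]=10
OR R2, 16 → R2=10|16=26
ADD R4, 4 → R4=16+4=20
SUB R6, 1 → R6=4-1=3
CMP R6, 2  (cmp 3,2)
JGT L0: taken
SUB R2, 9 → R2=26-9=17
LOAD R2, [R4] → R2=M[20]=15
OR R2, 6 → R2=15|6=15
LOAD R2, [R4] → R2=M[20]=15
OR R2, 16 → R2=15|16=31
ADD R4, 4 → R4=20+4=24
SUB R6, 1 → R6=3-1=2
CMP R6, 2  (cmp 2,2)
JGT L0: not taken
XOR R2, 14 → R2=31^14=17
STORE R2, [20] → M[20]=17
halt.

17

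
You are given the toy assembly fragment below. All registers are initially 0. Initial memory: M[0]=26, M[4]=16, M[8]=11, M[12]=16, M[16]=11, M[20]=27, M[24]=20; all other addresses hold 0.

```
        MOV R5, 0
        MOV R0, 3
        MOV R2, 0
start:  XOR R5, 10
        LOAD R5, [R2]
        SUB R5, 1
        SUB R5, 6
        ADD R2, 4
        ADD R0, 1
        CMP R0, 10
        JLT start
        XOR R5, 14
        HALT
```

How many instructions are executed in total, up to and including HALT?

after MOV R5, 0: R5=0
after MOV R0, 3: R0=3
after MOV R2, 0: R2=0
after XOR R5, 10: R5=0^10=10
after LOAD R5, [R2]: R5=M[0]=26
after SUB R5, 1: R5=26-1=25
after SUB R5, 6: R5=25-6=19
after ADD R2, 4: R2=0+4=4
after ADD R0, 1: R0=3+1=4
CMP R0, 10  (cmp 4,10)
JLT start: taken
after XOR R5, 10: R5=19^10=25
after LOAD R5, [R2]: R5=M[4]=16
after SUB R5, 1: R5=16-1=15
after SUB R5, 6: R5=15-6=9
after ADD R2, 4: R2=4+4=8
after ADD R0, 1: R0=4+1=5
CMP R0, 10  (cmp 5,10)
JLT start: taken
after XOR R5, 10: R5=9^10=3
after LOAD R5, [R2]: R5=M[8]=11
after SUB R5, 1: R5=11-1=10
after SUB R5, 6: R5=10-6=4
after ADD R2, 4: R2=8+4=12
after ADD R0, 1: R0=5+1=6
CMP R0, 10  (cmp 6,10)
JLT start: taken
after XOR R5, 10: R5=4^10=14
after LOAD R5, [R2]: R5=M[12]=16
after SUB R5, 1: R5=16-1=15
after SUB R5, 6: R5=15-6=9
after ADD R2, 4: R2=12+4=16
after ADD R0, 1: R0=6+1=7
CMP R0, 10  (cmp 7,10)
JLT start: taken
after XOR R5, 10: R5=9^10=3
after LOAD R5, [R2]: R5=M[16]=11
after SUB R5, 1: R5=11-1=10
after SUB R5, 6: R5=10-6=4
after ADD R2, 4: R2=16+4=20
after ADD R0, 1: R0=7+1=8
CMP R0, 10  (cmp 8,10)
JLT start: taken
after XOR R5, 10: R5=4^10=14
after LOAD R5, [R2]: R5=M[20]=27
after SUB R5, 1: R5=27-1=26
after SUB R5, 6: R5=26-6=20
after ADD R2, 4: R2=20+4=24
after ADD R0, 1: R0=8+1=9
CMP R0, 10  (cmp 9,10)
JLT start: taken
after XOR R5, 10: R5=20^10=30
after LOAD R5, [R2]: R5=M[24]=20
after SUB R5, 1: R5=20-1=19
after SUB R5, 6: R5=19-6=13
after ADD R2, 4: R2=24+4=28
after ADD R0, 1: R0=9+1=10
CMP R0, 10  (cmp 10,10)
JLT start: not taken
after XOR R5, 14: R5=13^14=3
halt.
Total executed instructions: 61.

61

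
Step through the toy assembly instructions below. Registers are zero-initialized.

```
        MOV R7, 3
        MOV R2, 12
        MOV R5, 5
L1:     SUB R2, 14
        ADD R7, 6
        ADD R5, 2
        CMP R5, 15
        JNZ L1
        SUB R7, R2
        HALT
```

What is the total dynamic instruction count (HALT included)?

after MOV R7, 3: R7=3
after MOV R2, 12: R2=12
after MOV R5, 5: R5=5
after SUB R2, 14: R2=12-14=-2
after ADD R7, 6: R7=3+6=9
after ADD R5, 2: R5=5+2=7
CMP R5, 15  (cmp 7,15)
JNZ L1: taken
after SUB R2, 14: R2=(-2)-14=-16
after ADD R7, 6: R7=9+6=15
after ADD R5, 2: R5=7+2=9
CMP R5, 15  (cmp 9,15)
JNZ L1: taken
after SUB R2, 14: R2=(-16)-14=-30
after ADD R7, 6: R7=15+6=21
after ADD R5, 2: R5=9+2=11
CMP R5, 15  (cmp 11,15)
JNZ L1: taken
after SUB R2, 14: R2=(-30)-14=-44
after ADD R7, 6: R7=21+6=27
after ADD R5, 2: R5=11+2=13
CMP R5, 15  (cmp 13,15)
JNZ L1: taken
after SUB R2, 14: R2=(-44)-14=-58
after ADD R7, 6: R7=27+6=33
after ADD R5, 2: R5=13+2=15
CMP R5, 15  (cmp 15,15)
JNZ L1: not taken
after SUB R7, R2: R7=33-(-58)=91
halt.
Total executed instructions: 30.

30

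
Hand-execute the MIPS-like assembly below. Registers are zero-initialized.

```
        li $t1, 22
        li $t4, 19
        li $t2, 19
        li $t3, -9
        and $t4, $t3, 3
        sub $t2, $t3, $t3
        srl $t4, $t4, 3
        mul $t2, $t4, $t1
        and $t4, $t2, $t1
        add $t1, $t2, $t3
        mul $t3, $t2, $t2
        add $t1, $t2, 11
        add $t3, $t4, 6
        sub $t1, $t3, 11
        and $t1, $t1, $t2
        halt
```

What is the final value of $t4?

0

li $t1, 22 → $t1=22
li $t4, 19 → $t4=19
li $t2, 19 → $t2=19
li $t3, -9 → $t3=-9
and $t4, $t3, 3 → $t4=(-9)&3=3
sub $t2, $t3, $t3 → $t2=(-9)-(-9)=0
srl $t4, $t4, 3 → $t4=3>>3=0
mul $t2, $t4, $t1 → $t2=0*22=0
and $t4, $t2, $t1 → $t4=0&22=0
add $t1, $t2, $t3 → $t1=0+(-9)=-9
mul $t3, $t2, $t2 → $t3=0*0=0
add $t1, $t2, 11 → $t1=0+11=11
add $t3, $t4, 6 → $t3=0+6=6
sub $t1, $t3, 11 → $t1=6-11=-5
and $t1, $t1, $t2 → $t1=(-5)&0=0
halt.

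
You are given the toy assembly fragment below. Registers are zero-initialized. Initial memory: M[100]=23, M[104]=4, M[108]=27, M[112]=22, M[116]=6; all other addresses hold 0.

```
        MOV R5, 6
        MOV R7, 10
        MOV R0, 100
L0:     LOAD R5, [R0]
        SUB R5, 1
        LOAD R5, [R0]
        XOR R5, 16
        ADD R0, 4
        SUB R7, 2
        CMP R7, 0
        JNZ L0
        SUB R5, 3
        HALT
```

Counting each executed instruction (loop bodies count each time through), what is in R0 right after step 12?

after MOV R5, 6: R5=6
after MOV R7, 10: R7=10
after MOV R0, 100: R0=100
after LOAD R5, [R0]: R5=M[100]=23
after SUB R5, 1: R5=23-1=22
after LOAD R5, [R0]: R5=M[100]=23
after XOR R5, 16: R5=23^16=7
after ADD R0, 4: R0=100+4=104
after SUB R7, 2: R7=10-2=8
CMP R7, 0  (cmp 8,0)
JNZ L0: taken
after LOAD R5, [R0]: R5=M[104]=4
After step 12: R0 = 104.

104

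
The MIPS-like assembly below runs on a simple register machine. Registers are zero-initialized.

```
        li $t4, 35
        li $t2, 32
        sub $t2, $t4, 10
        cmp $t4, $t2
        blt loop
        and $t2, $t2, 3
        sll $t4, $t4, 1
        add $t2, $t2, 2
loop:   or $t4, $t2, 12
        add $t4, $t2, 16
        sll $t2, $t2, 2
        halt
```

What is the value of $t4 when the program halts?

$t4=35
$t2=32
$t2=35-10=25
cmp $t4, $t2  (cmp 35,25)
blt loop: not taken
$t2=25&3=1
$t4=35<<1=70
$t2=1+2=3
$t4=3|12=15
$t4=3+16=19
$t2=3<<2=12
halt.

19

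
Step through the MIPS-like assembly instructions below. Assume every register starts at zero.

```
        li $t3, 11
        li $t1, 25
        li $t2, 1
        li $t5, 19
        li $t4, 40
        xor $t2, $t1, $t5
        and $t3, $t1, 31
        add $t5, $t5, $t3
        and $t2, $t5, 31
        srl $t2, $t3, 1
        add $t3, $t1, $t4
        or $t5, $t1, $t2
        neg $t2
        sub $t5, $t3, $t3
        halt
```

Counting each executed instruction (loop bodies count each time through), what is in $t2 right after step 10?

12

$t3=11
$t1=25
$t2=1
$t5=19
$t4=40
$t2=25^19=10
$t3=25&31=25
$t5=19+25=44
$t2=44&31=12
$t2=25>>1=12
After step 10: $t2 = 12.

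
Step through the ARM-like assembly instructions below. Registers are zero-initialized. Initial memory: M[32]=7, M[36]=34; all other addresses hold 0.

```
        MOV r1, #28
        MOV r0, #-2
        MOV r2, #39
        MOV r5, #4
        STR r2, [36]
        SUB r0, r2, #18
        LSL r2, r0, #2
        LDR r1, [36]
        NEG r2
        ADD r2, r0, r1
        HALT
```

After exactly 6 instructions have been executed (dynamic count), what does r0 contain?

after MOV r1, #28: r1=28
after MOV r0, #-2: r0=-2
after MOV r2, #39: r2=39
after MOV r5, #4: r5=4
STR r2, [36] → M[36]=39
after SUB r0, r2, #18: r0=39-18=21
After step 6: r0 = 21.

21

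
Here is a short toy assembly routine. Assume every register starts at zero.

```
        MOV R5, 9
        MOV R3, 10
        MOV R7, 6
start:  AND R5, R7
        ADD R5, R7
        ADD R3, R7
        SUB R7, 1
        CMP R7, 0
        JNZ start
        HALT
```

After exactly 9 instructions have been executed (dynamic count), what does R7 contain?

MOV R5, 9 → R5=9
MOV R3, 10 → R3=10
MOV R7, 6 → R7=6
AND R5, R7 → R5=9&6=0
ADD R5, R7 → R5=0+6=6
ADD R3, R7 → R3=10+6=16
SUB R7, 1 → R7=6-1=5
CMP R7, 0  (cmp 5,0)
JNZ start: taken
After step 9: R7 = 5.

5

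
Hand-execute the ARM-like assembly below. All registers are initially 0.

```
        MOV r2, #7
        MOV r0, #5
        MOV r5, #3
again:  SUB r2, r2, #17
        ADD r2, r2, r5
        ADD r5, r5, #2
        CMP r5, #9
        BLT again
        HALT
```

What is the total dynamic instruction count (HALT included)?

19

after MOV r2, #7: r2=7
after MOV r0, #5: r0=5
after MOV r5, #3: r5=3
after SUB r2, r2, #17: r2=7-17=-10
after ADD r2, r2, r5: r2=(-10)+3=-7
after ADD r5, r5, #2: r5=3+2=5
CMP r5, #9  (cmp 5,9)
BLT again: taken
after SUB r2, r2, #17: r2=(-7)-17=-24
after ADD r2, r2, r5: r2=(-24)+5=-19
after ADD r5, r5, #2: r5=5+2=7
CMP r5, #9  (cmp 7,9)
BLT again: taken
after SUB r2, r2, #17: r2=(-19)-17=-36
after ADD r2, r2, r5: r2=(-36)+7=-29
after ADD r5, r5, #2: r5=7+2=9
CMP r5, #9  (cmp 9,9)
BLT again: not taken
halt.
Total executed instructions: 19.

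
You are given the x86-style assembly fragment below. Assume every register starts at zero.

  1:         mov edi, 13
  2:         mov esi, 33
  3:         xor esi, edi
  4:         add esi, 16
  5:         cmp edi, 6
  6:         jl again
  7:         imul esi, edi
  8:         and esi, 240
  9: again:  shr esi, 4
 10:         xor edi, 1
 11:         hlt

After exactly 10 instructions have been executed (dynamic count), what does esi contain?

0

edi=13
esi=33
esi=33^13=44
esi=44+16=60
cmp edi, 6  (cmp 13,6)
jl again: not taken
esi=60*13=780
esi=780&240=0
esi=0>>4=0
edi=13^1=12
After step 10: esi = 0.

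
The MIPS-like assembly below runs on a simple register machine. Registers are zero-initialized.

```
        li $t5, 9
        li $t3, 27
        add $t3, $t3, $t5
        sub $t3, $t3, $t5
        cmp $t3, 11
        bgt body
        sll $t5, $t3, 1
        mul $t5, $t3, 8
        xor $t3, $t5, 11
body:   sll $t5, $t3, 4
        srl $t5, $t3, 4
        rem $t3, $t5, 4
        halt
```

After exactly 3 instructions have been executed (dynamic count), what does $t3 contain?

li $t5, 9 → $t5=9
li $t3, 27 → $t3=27
add $t3, $t3, $t5 → $t3=27+9=36
After step 3: $t3 = 36.

36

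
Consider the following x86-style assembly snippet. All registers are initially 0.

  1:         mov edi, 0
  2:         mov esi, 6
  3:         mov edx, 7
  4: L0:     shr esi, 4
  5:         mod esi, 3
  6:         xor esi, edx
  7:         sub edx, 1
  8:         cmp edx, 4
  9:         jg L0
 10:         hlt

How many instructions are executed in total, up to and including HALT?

22

edi=0
esi=6
edx=7
esi=6>>4=0
esi=0%3=0
esi=0^7=7
edx=7-1=6
cmp edx, 4  (cmp 6,4)
jg L0: taken
esi=7>>4=0
esi=0%3=0
esi=0^6=6
edx=6-1=5
cmp edx, 4  (cmp 5,4)
jg L0: taken
esi=6>>4=0
esi=0%3=0
esi=0^5=5
edx=5-1=4
cmp edx, 4  (cmp 4,4)
jg L0: not taken
halt.
Total executed instructions: 22.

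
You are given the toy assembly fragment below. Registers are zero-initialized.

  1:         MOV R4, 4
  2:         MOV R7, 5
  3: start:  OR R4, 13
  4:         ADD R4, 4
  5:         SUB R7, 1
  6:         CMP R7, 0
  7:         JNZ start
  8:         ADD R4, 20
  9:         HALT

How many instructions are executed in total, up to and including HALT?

MOV R4, 4 → R4=4
MOV R7, 5 → R7=5
OR R4, 13 → R4=4|13=13
ADD R4, 4 → R4=13+4=17
SUB R7, 1 → R7=5-1=4
CMP R7, 0  (cmp 4,0)
JNZ start: taken
OR R4, 13 → R4=17|13=29
ADD R4, 4 → R4=29+4=33
SUB R7, 1 → R7=4-1=3
CMP R7, 0  (cmp 3,0)
JNZ start: taken
OR R4, 13 → R4=33|13=45
ADD R4, 4 → R4=45+4=49
SUB R7, 1 → R7=3-1=2
CMP R7, 0  (cmp 2,0)
JNZ start: taken
OR R4, 13 → R4=49|13=61
ADD R4, 4 → R4=61+4=65
SUB R7, 1 → R7=2-1=1
CMP R7, 0  (cmp 1,0)
JNZ start: taken
OR R4, 13 → R4=65|13=77
ADD R4, 4 → R4=77+4=81
SUB R7, 1 → R7=1-1=0
CMP R7, 0  (cmp 0,0)
JNZ start: not taken
ADD R4, 20 → R4=81+20=101
halt.
Total executed instructions: 29.

29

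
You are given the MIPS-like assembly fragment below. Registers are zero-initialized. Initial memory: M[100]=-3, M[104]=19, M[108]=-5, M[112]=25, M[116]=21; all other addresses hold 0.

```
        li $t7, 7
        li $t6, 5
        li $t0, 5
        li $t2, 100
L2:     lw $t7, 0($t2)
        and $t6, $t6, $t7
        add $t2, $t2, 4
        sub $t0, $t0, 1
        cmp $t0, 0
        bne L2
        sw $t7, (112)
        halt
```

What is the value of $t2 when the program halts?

120

$t7=7
$t6=5
$t0=5
$t2=100
$t7=M[100]=-3
$t6=5&(-3)=5
$t2=100+4=104
$t0=5-1=4
cmp $t0, 0  (cmp 4,0)
bne L2: taken
$t7=M[104]=19
$t6=5&19=1
$t2=104+4=108
$t0=4-1=3
cmp $t0, 0  (cmp 3,0)
bne L2: taken
$t7=M[108]=-5
$t6=1&(-5)=1
$t2=108+4=112
$t0=3-1=2
cmp $t0, 0  (cmp 2,0)
bne L2: taken
$t7=M[112]=25
$t6=1&25=1
$t2=112+4=116
$t0=2-1=1
cmp $t0, 0  (cmp 1,0)
bne L2: taken
$t7=M[116]=21
$t6=1&21=1
$t2=116+4=120
$t0=1-1=0
cmp $t0, 0  (cmp 0,0)
bne L2: not taken
sw $t7, (112) → M[112]=21
halt.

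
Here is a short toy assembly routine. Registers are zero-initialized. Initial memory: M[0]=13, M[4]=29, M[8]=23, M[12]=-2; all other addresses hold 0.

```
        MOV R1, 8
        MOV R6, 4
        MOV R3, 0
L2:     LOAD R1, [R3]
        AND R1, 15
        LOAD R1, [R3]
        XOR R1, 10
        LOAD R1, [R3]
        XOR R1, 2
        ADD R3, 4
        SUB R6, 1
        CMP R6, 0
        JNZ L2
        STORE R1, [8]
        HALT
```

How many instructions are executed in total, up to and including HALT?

R1=8
R6=4
R3=0
R1=M[0]=13
R1=13&15=13
R1=M[0]=13
R1=13^10=7
R1=M[0]=13
R1=13^2=15
R3=0+4=4
R6=4-1=3
CMP R6, 0  (cmp 3,0)
JNZ L2: taken
R1=M[4]=29
R1=29&15=13
R1=M[4]=29
R1=29^10=23
R1=M[4]=29
R1=29^2=31
R3=4+4=8
R6=3-1=2
CMP R6, 0  (cmp 2,0)
JNZ L2: taken
R1=M[8]=23
R1=23&15=7
R1=M[8]=23
R1=23^10=29
R1=M[8]=23
R1=23^2=21
R3=8+4=12
R6=2-1=1
CMP R6, 0  (cmp 1,0)
JNZ L2: taken
R1=M[12]=-2
R1=(-2)&15=14
R1=M[12]=-2
R1=(-2)^10=-12
R1=M[12]=-2
R1=(-2)^2=-4
R3=12+4=16
R6=1-1=0
CMP R6, 0  (cmp 0,0)
JNZ L2: not taken
STORE R1, [8] → M[8]=-4
halt.
Total executed instructions: 45.

45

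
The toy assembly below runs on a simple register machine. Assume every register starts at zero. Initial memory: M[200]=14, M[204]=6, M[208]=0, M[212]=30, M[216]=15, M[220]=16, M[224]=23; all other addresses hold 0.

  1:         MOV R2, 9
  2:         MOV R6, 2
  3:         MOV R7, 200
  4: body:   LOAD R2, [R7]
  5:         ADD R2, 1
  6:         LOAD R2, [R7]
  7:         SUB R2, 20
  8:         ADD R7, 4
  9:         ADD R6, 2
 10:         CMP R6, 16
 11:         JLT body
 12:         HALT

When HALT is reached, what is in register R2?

R2=9
R6=2
R7=200
R2=M[200]=14
R2=14+1=15
R2=M[200]=14
R2=14-20=-6
R7=200+4=204
R6=2+2=4
CMP R6, 16  (cmp 4,16)
JLT body: taken
R2=M[204]=6
R2=6+1=7
R2=M[204]=6
R2=6-20=-14
R7=204+4=208
R6=4+2=6
CMP R6, 16  (cmp 6,16)
JLT body: taken
R2=M[208]=0
R2=0+1=1
R2=M[208]=0
R2=0-20=-20
R7=208+4=212
R6=6+2=8
CMP R6, 16  (cmp 8,16)
JLT body: taken
R2=M[212]=30
R2=30+1=31
R2=M[212]=30
R2=30-20=10
R7=212+4=216
R6=8+2=10
CMP R6, 16  (cmp 10,16)
JLT body: taken
R2=M[216]=15
R2=15+1=16
R2=M[216]=15
R2=15-20=-5
R7=216+4=220
R6=10+2=12
CMP R6, 16  (cmp 12,16)
JLT body: taken
R2=M[220]=16
R2=16+1=17
R2=M[220]=16
R2=16-20=-4
R7=220+4=224
R6=12+2=14
CMP R6, 16  (cmp 14,16)
JLT body: taken
R2=M[224]=23
R2=23+1=24
R2=M[224]=23
R2=23-20=3
R7=224+4=228
R6=14+2=16
CMP R6, 16  (cmp 16,16)
JLT body: not taken
halt.

3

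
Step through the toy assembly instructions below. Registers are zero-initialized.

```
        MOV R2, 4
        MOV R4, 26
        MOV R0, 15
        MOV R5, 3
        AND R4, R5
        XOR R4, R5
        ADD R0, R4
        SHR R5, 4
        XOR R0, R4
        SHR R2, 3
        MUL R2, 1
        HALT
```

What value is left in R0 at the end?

17

R2=4
R4=26
R0=15
R5=3
R4=26&3=2
R4=2^3=1
R0=15+1=16
R5=3>>4=0
R0=16^1=17
R2=4>>3=0
R2=0*1=0
halt.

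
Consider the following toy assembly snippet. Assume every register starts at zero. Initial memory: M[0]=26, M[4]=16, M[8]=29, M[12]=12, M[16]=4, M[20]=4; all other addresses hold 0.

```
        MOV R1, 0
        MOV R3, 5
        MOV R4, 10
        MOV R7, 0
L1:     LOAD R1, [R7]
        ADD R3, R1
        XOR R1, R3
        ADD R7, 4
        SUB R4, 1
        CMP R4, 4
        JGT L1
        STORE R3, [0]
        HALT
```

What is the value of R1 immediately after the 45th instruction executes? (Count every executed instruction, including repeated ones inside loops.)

100

after MOV R1, 0: R1=0
after MOV R3, 5: R3=5
after MOV R4, 10: R4=10
after MOV R7, 0: R7=0
after LOAD R1, [R7]: R1=M[0]=26
after ADD R3, R1: R3=5+26=31
after XOR R1, R3: R1=26^31=5
after ADD R7, 4: R7=0+4=4
after SUB R4, 1: R4=10-1=9
CMP R4, 4  (cmp 9,4)
JGT L1: taken
after LOAD R1, [R7]: R1=M[4]=16
after ADD R3, R1: R3=31+16=47
after XOR R1, R3: R1=16^47=63
after ADD R7, 4: R7=4+4=8
after SUB R4, 1: R4=9-1=8
CMP R4, 4  (cmp 8,4)
JGT L1: taken
after LOAD R1, [R7]: R1=M[8]=29
after ADD R3, R1: R3=47+29=76
after XOR R1, R3: R1=29^76=81
after ADD R7, 4: R7=8+4=12
after SUB R4, 1: R4=8-1=7
CMP R4, 4  (cmp 7,4)
JGT L1: taken
after LOAD R1, [R7]: R1=M[12]=12
after ADD R3, R1: R3=76+12=88
after XOR R1, R3: R1=12^88=84
after ADD R7, 4: R7=12+4=16
after SUB R4, 1: R4=7-1=6
CMP R4, 4  (cmp 6,4)
JGT L1: taken
after LOAD R1, [R7]: R1=M[16]=4
after ADD R3, R1: R3=88+4=92
after XOR R1, R3: R1=4^92=88
after ADD R7, 4: R7=16+4=20
after SUB R4, 1: R4=6-1=5
CMP R4, 4  (cmp 5,4)
JGT L1: taken
after LOAD R1, [R7]: R1=M[20]=4
after ADD R3, R1: R3=92+4=96
after XOR R1, R3: R1=4^96=100
after ADD R7, 4: R7=20+4=24
after SUB R4, 1: R4=5-1=4
CMP R4, 4  (cmp 4,4)
After step 45: R1 = 100.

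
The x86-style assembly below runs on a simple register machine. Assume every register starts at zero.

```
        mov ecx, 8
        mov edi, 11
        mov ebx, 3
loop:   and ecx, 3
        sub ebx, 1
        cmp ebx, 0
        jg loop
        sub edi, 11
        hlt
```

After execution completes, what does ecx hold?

after mov ecx, 8: ecx=8
after mov edi, 11: edi=11
after mov ebx, 3: ebx=3
after and ecx, 3: ecx=8&3=0
after sub ebx, 1: ebx=3-1=2
cmp ebx, 0  (cmp 2,0)
jg loop: taken
after and ecx, 3: ecx=0&3=0
after sub ebx, 1: ebx=2-1=1
cmp ebx, 0  (cmp 1,0)
jg loop: taken
after and ecx, 3: ecx=0&3=0
after sub ebx, 1: ebx=1-1=0
cmp ebx, 0  (cmp 0,0)
jg loop: not taken
after sub edi, 11: edi=11-11=0
halt.

0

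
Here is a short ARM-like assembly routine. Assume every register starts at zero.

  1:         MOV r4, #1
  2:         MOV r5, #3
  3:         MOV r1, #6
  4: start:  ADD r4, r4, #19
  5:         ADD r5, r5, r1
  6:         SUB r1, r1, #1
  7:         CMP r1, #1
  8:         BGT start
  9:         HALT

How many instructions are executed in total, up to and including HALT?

MOV r4, #1 → r4=1
MOV r5, #3 → r5=3
MOV r1, #6 → r1=6
ADD r4, r4, #19 → r4=1+19=20
ADD r5, r5, r1 → r5=3+6=9
SUB r1, r1, #1 → r1=6-1=5
CMP r1, #1  (cmp 5,1)
BGT start: taken
ADD r4, r4, #19 → r4=20+19=39
ADD r5, r5, r1 → r5=9+5=14
SUB r1, r1, #1 → r1=5-1=4
CMP r1, #1  (cmp 4,1)
BGT start: taken
ADD r4, r4, #19 → r4=39+19=58
ADD r5, r5, r1 → r5=14+4=18
SUB r1, r1, #1 → r1=4-1=3
CMP r1, #1  (cmp 3,1)
BGT start: taken
ADD r4, r4, #19 → r4=58+19=77
ADD r5, r5, r1 → r5=18+3=21
SUB r1, r1, #1 → r1=3-1=2
CMP r1, #1  (cmp 2,1)
BGT start: taken
ADD r4, r4, #19 → r4=77+19=96
ADD r5, r5, r1 → r5=21+2=23
SUB r1, r1, #1 → r1=2-1=1
CMP r1, #1  (cmp 1,1)
BGT start: not taken
halt.
Total executed instructions: 29.

29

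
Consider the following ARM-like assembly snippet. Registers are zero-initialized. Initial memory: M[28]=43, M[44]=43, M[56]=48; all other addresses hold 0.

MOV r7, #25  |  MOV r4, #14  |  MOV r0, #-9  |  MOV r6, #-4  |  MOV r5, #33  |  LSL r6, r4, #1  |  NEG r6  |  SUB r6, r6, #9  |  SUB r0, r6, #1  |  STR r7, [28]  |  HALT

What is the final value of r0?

-38

after MOV r7, #25: r7=25
after MOV r4, #14: r4=14
after MOV r0, #-9: r0=-9
after MOV r6, #-4: r6=-4
after MOV r5, #33: r5=33
after LSL r6, r4, #1: r6=14<<1=28
after NEG r6: r6=-(28)=-28
after SUB r6, r6, #9: r6=(-28)-9=-37
after SUB r0, r6, #1: r0=(-37)-1=-38
STR r7, [28] → M[28]=25
halt.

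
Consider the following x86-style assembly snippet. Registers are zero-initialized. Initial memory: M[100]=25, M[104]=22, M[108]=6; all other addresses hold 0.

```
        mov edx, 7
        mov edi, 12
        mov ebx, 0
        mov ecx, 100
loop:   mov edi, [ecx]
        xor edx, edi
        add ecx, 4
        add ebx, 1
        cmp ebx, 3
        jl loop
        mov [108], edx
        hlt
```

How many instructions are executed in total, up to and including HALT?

mov edx, 7 → edx=7
mov edi, 12 → edi=12
mov ebx, 0 → ebx=0
mov ecx, 100 → ecx=100
mov edi, [ecx] → edi=M[100]=25
xor edx, edi → edx=7^25=30
add ecx, 4 → ecx=100+4=104
add ebx, 1 → ebx=0+1=1
cmp ebx, 3  (cmp 1,3)
jl loop: taken
mov edi, [ecx] → edi=M[104]=22
xor edx, edi → edx=30^22=8
add ecx, 4 → ecx=104+4=108
add ebx, 1 → ebx=1+1=2
cmp ebx, 3  (cmp 2,3)
jl loop: taken
mov edi, [ecx] → edi=M[108]=6
xor edx, edi → edx=8^6=14
add ecx, 4 → ecx=108+4=112
add ebx, 1 → ebx=2+1=3
cmp ebx, 3  (cmp 3,3)
jl loop: not taken
mov [108], edx → M[108]=14
halt.
Total executed instructions: 24.

24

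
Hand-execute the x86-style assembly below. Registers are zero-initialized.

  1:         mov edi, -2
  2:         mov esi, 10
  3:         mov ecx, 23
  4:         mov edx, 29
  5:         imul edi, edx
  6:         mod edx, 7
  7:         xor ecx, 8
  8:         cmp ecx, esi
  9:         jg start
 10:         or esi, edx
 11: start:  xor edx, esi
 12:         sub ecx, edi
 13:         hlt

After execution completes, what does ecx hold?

89

after mov edi, -2: edi=-2
after mov esi, 10: esi=10
after mov ecx, 23: ecx=23
after mov edx, 29: edx=29
after imul edi, edx: edi=(-2)*29=-58
after mod edx, 7: edx=29%7=1
after xor ecx, 8: ecx=23^8=31
cmp ecx, esi  (cmp 31,10)
jg start: taken
after xor edx, esi: edx=1^10=11
after sub ecx, edi: ecx=31-(-58)=89
halt.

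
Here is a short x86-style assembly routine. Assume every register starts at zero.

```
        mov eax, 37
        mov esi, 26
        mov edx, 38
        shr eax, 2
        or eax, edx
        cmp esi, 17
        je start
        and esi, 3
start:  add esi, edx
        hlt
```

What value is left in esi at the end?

40

after mov eax, 37: eax=37
after mov esi, 26: esi=26
after mov edx, 38: edx=38
after shr eax, 2: eax=37>>2=9
after or eax, edx: eax=9|38=47
cmp esi, 17  (cmp 26,17)
je start: not taken
after and esi, 3: esi=26&3=2
after add esi, edx: esi=2+38=40
halt.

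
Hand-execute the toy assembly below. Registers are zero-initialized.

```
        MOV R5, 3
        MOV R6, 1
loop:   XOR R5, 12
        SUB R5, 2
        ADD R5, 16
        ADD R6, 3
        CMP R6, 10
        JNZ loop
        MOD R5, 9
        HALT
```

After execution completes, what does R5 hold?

6

MOV R5, 3 → R5=3
MOV R6, 1 → R6=1
XOR R5, 12 → R5=3^12=15
SUB R5, 2 → R5=15-2=13
ADD R5, 16 → R5=13+16=29
ADD R6, 3 → R6=1+3=4
CMP R6, 10  (cmp 4,10)
JNZ loop: taken
XOR R5, 12 → R5=29^12=17
SUB R5, 2 → R5=17-2=15
ADD R5, 16 → R5=15+16=31
ADD R6, 3 → R6=4+3=7
CMP R6, 10  (cmp 7,10)
JNZ loop: taken
XOR R5, 12 → R5=31^12=19
SUB R5, 2 → R5=19-2=17
ADD R5, 16 → R5=17+16=33
ADD R6, 3 → R6=7+3=10
CMP R6, 10  (cmp 10,10)
JNZ loop: not taken
MOD R5, 9 → R5=33%9=6
halt.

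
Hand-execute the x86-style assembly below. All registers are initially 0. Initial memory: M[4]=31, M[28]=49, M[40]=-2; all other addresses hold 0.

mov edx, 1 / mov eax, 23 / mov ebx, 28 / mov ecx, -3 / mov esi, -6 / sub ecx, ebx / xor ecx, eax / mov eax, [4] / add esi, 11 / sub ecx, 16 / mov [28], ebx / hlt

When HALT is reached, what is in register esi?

edx=1
eax=23
ebx=28
ecx=-3
esi=-6
ecx=(-3)-28=-31
ecx=(-31)^23=-10
eax=M[4]=31
esi=(-6)+11=5
ecx=(-10)-16=-26
mov [28], ebx → M[28]=28
halt.

5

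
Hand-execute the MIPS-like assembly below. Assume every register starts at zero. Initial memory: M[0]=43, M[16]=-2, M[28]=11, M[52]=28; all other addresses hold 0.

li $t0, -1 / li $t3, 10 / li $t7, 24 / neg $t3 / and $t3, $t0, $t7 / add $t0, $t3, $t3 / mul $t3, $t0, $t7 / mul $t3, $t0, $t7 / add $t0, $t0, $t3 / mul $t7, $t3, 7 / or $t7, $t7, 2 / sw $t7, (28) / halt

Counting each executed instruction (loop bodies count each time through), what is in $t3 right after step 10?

1152

after li $t0, -1: $t0=-1
after li $t3, 10: $t3=10
after li $t7, 24: $t7=24
after neg $t3: $t3=-(10)=-10
after and $t3, $t0, $t7: $t3=(-1)&24=24
after add $t0, $t3, $t3: $t0=24+24=48
after mul $t3, $t0, $t7: $t3=48*24=1152
after mul $t3, $t0, $t7: $t3=48*24=1152
after add $t0, $t0, $t3: $t0=48+1152=1200
after mul $t7, $t3, 7: $t7=1152*7=8064
After step 10: $t3 = 1152.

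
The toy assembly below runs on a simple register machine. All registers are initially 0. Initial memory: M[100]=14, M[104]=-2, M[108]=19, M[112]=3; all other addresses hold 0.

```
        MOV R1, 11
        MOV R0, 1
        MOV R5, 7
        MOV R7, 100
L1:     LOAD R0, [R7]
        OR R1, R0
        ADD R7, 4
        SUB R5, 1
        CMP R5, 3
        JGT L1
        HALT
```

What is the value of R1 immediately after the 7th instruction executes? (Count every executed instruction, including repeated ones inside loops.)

15

after MOV R1, 11: R1=11
after MOV R0, 1: R0=1
after MOV R5, 7: R5=7
after MOV R7, 100: R7=100
after LOAD R0, [R7]: R0=M[100]=14
after OR R1, R0: R1=11|14=15
after ADD R7, 4: R7=100+4=104
After step 7: R1 = 15.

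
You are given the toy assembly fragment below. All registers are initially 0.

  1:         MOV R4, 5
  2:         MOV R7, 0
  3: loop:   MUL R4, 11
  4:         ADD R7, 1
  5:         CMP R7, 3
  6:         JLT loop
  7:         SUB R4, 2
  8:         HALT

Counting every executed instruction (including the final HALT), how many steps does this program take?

16

MOV R4, 5 → R4=5
MOV R7, 0 → R7=0
MUL R4, 11 → R4=5*11=55
ADD R7, 1 → R7=0+1=1
CMP R7, 3  (cmp 1,3)
JLT loop: taken
MUL R4, 11 → R4=55*11=605
ADD R7, 1 → R7=1+1=2
CMP R7, 3  (cmp 2,3)
JLT loop: taken
MUL R4, 11 → R4=605*11=6655
ADD R7, 1 → R7=2+1=3
CMP R7, 3  (cmp 3,3)
JLT loop: not taken
SUB R4, 2 → R4=6655-2=6653
halt.
Total executed instructions: 16.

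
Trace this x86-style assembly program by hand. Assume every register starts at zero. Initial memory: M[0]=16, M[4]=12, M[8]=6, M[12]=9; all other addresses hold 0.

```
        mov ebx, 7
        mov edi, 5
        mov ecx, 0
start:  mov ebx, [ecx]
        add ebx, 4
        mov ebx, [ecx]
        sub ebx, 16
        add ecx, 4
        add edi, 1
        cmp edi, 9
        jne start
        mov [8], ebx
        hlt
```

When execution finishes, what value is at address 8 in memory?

-7

mov ebx, 7 → ebx=7
mov edi, 5 → edi=5
mov ecx, 0 → ecx=0
mov ebx, [ecx] → ebx=M[0]=16
add ebx, 4 → ebx=16+4=20
mov ebx, [ecx] → ebx=M[0]=16
sub ebx, 16 → ebx=16-16=0
add ecx, 4 → ecx=0+4=4
add edi, 1 → edi=5+1=6
cmp edi, 9  (cmp 6,9)
jne start: taken
mov ebx, [ecx] → ebx=M[4]=12
add ebx, 4 → ebx=12+4=16
mov ebx, [ecx] → ebx=M[4]=12
sub ebx, 16 → ebx=12-16=-4
add ecx, 4 → ecx=4+4=8
add edi, 1 → edi=6+1=7
cmp edi, 9  (cmp 7,9)
jne start: taken
mov ebx, [ecx] → ebx=M[8]=6
add ebx, 4 → ebx=6+4=10
mov ebx, [ecx] → ebx=M[8]=6
sub ebx, 16 → ebx=6-16=-10
add ecx, 4 → ecx=8+4=12
add edi, 1 → edi=7+1=8
cmp edi, 9  (cmp 8,9)
jne start: taken
mov ebx, [ecx] → ebx=M[12]=9
add ebx, 4 → ebx=9+4=13
mov ebx, [ecx] → ebx=M[12]=9
sub ebx, 16 → ebx=9-16=-7
add ecx, 4 → ecx=12+4=16
add edi, 1 → edi=8+1=9
cmp edi, 9  (cmp 9,9)
jne start: not taken
mov [8], ebx → M[8]=-7
halt.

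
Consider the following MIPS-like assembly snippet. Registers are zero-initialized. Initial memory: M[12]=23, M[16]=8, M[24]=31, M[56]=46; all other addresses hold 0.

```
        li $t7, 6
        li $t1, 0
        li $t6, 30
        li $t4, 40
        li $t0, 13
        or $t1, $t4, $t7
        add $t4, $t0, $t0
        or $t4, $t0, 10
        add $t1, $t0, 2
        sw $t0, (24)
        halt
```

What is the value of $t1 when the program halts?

15

after li $t7, 6: $t7=6
after li $t1, 0: $t1=0
after li $t6, 30: $t6=30
after li $t4, 40: $t4=40
after li $t0, 13: $t0=13
after or $t1, $t4, $t7: $t1=40|6=46
after add $t4, $t0, $t0: $t4=13+13=26
after or $t4, $t0, 10: $t4=13|10=15
after add $t1, $t0, 2: $t1=13+2=15
sw $t0, (24) → M[24]=13
halt.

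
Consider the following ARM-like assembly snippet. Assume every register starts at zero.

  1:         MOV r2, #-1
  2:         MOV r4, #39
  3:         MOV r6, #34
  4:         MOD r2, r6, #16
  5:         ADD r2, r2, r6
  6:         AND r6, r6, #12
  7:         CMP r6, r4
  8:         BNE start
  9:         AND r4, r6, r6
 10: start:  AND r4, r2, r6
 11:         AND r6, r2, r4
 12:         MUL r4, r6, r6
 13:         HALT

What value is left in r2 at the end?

r2=-1
r4=39
r6=34
r2=34%16=2
r2=2+34=36
r6=34&12=0
CMP r6, r4  (cmp 0,39)
BNE start: taken
r4=36&0=0
r6=36&0=0
r4=0*0=0
halt.

36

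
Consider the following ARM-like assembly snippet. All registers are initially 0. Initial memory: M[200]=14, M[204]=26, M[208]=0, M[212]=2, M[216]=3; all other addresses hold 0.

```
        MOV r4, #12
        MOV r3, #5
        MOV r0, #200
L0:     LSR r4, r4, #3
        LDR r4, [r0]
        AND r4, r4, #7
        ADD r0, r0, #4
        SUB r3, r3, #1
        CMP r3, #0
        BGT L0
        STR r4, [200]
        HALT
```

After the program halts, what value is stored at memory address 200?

3

MOV r4, #12 → r4=12
MOV r3, #5 → r3=5
MOV r0, #200 → r0=200
LSR r4, r4, #3 → r4=12>>3=1
LDR r4, [r0] → r4=M[200]=14
AND r4, r4, #7 → r4=14&7=6
ADD r0, r0, #4 → r0=200+4=204
SUB r3, r3, #1 → r3=5-1=4
CMP r3, #0  (cmp 4,0)
BGT L0: taken
LSR r4, r4, #3 → r4=6>>3=0
LDR r4, [r0] → r4=M[204]=26
AND r4, r4, #7 → r4=26&7=2
ADD r0, r0, #4 → r0=204+4=208
SUB r3, r3, #1 → r3=4-1=3
CMP r3, #0  (cmp 3,0)
BGT L0: taken
LSR r4, r4, #3 → r4=2>>3=0
LDR r4, [r0] → r4=M[208]=0
AND r4, r4, #7 → r4=0&7=0
ADD r0, r0, #4 → r0=208+4=212
SUB r3, r3, #1 → r3=3-1=2
CMP r3, #0  (cmp 2,0)
BGT L0: taken
LSR r4, r4, #3 → r4=0>>3=0
LDR r4, [r0] → r4=M[212]=2
AND r4, r4, #7 → r4=2&7=2
ADD r0, r0, #4 → r0=212+4=216
SUB r3, r3, #1 → r3=2-1=1
CMP r3, #0  (cmp 1,0)
BGT L0: taken
LSR r4, r4, #3 → r4=2>>3=0
LDR r4, [r0] → r4=M[216]=3
AND r4, r4, #7 → r4=3&7=3
ADD r0, r0, #4 → r0=216+4=220
SUB r3, r3, #1 → r3=1-1=0
CMP r3, #0  (cmp 0,0)
BGT L0: not taken
STR r4, [200] → M[200]=3
halt.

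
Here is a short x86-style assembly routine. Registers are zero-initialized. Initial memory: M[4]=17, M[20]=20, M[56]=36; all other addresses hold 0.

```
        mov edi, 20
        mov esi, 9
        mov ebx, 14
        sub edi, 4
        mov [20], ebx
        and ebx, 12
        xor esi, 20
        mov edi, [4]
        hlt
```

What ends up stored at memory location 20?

14

mov edi, 20 → edi=20
mov esi, 9 → esi=9
mov ebx, 14 → ebx=14
sub edi, 4 → edi=20-4=16
mov [20], ebx → M[20]=14
and ebx, 12 → ebx=14&12=12
xor esi, 20 → esi=9^20=29
mov edi, [4] → edi=M[4]=17
halt.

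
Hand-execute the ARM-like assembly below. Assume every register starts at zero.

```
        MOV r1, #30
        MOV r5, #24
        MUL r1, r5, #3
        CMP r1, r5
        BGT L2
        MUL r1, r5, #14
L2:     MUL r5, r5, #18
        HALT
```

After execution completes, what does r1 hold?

r1=30
r5=24
r1=24*3=72
CMP r1, r5  (cmp 72,24)
BGT L2: taken
r5=24*18=432
halt.

72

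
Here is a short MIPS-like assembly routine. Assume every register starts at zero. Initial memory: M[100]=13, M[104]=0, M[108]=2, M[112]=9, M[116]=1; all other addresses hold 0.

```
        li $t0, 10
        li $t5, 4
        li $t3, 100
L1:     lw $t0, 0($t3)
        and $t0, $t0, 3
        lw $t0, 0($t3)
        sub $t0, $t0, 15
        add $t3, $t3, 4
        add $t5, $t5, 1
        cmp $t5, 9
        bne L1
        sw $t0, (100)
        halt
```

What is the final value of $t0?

-14

after li $t0, 10: $t0=10
after li $t5, 4: $t5=4
after li $t3, 100: $t3=100
after lw $t0, 0($t3): $t0=M[100]=13
after and $t0, $t0, 3: $t0=13&3=1
after lw $t0, 0($t3): $t0=M[100]=13
after sub $t0, $t0, 15: $t0=13-15=-2
after add $t3, $t3, 4: $t3=100+4=104
after add $t5, $t5, 1: $t5=4+1=5
cmp $t5, 9  (cmp 5,9)
bne L1: taken
after lw $t0, 0($t3): $t0=M[104]=0
after and $t0, $t0, 3: $t0=0&3=0
after lw $t0, 0($t3): $t0=M[104]=0
after sub $t0, $t0, 15: $t0=0-15=-15
after add $t3, $t3, 4: $t3=104+4=108
after add $t5, $t5, 1: $t5=5+1=6
cmp $t5, 9  (cmp 6,9)
bne L1: taken
after lw $t0, 0($t3): $t0=M[108]=2
after and $t0, $t0, 3: $t0=2&3=2
after lw $t0, 0($t3): $t0=M[108]=2
after sub $t0, $t0, 15: $t0=2-15=-13
after add $t3, $t3, 4: $t3=108+4=112
after add $t5, $t5, 1: $t5=6+1=7
cmp $t5, 9  (cmp 7,9)
bne L1: taken
after lw $t0, 0($t3): $t0=M[112]=9
after and $t0, $t0, 3: $t0=9&3=1
after lw $t0, 0($t3): $t0=M[112]=9
after sub $t0, $t0, 15: $t0=9-15=-6
after add $t3, $t3, 4: $t3=112+4=116
after add $t5, $t5, 1: $t5=7+1=8
cmp $t5, 9  (cmp 8,9)
bne L1: taken
after lw $t0, 0($t3): $t0=M[116]=1
after and $t0, $t0, 3: $t0=1&3=1
after lw $t0, 0($t3): $t0=M[116]=1
after sub $t0, $t0, 15: $t0=1-15=-14
after add $t3, $t3, 4: $t3=116+4=120
after add $t5, $t5, 1: $t5=8+1=9
cmp $t5, 9  (cmp 9,9)
bne L1: not taken
sw $t0, (100) → M[100]=-14
halt.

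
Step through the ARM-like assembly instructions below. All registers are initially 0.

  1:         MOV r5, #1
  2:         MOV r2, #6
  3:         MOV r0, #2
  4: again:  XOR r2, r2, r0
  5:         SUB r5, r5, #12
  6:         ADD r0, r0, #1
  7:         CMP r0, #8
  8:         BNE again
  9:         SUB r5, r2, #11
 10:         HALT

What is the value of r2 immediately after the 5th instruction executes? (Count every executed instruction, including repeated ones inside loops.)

4

MOV r5, #1 → r5=1
MOV r2, #6 → r2=6
MOV r0, #2 → r0=2
XOR r2, r2, r0 → r2=6^2=4
SUB r5, r5, #12 → r5=1-12=-11
After step 5: r2 = 4.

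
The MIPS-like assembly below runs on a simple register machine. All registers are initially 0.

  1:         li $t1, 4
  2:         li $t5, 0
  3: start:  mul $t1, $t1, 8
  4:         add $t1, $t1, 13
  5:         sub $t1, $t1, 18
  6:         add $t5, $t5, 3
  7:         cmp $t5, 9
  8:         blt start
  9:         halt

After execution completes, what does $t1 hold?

li $t1, 4 → $t1=4
li $t5, 0 → $t5=0
mul $t1, $t1, 8 → $t1=4*8=32
add $t1, $t1, 13 → $t1=32+13=45
sub $t1, $t1, 18 → $t1=45-18=27
add $t5, $t5, 3 → $t5=0+3=3
cmp $t5, 9  (cmp 3,9)
blt start: taken
mul $t1, $t1, 8 → $t1=27*8=216
add $t1, $t1, 13 → $t1=216+13=229
sub $t1, $t1, 18 → $t1=229-18=211
add $t5, $t5, 3 → $t5=3+3=6
cmp $t5, 9  (cmp 6,9)
blt start: taken
mul $t1, $t1, 8 → $t1=211*8=1688
add $t1, $t1, 13 → $t1=1688+13=1701
sub $t1, $t1, 18 → $t1=1701-18=1683
add $t5, $t5, 3 → $t5=6+3=9
cmp $t5, 9  (cmp 9,9)
blt start: not taken
halt.

1683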